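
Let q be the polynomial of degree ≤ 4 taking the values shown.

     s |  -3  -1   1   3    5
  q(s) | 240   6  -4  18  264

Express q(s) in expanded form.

q(s) = s^4 - 4s^3 + 6s^2 - s - 6

Write q(s) = as^4 + bs^3 + cs^2 + ds + e. Substituting each data point gives a linear system:
  81a - 27b + 9c - 3d + e = 240
  a - b + c - d + e = 6
  a + b + c + d + e = -4
  81a + 27b + 9c + 3d + e = 18
  625a + 125b + 25c + 5d + e = 264
Solving the system yields a = 1, b = -4, c = 6, d = -1, e = -6.
So q(s) = s⁴ - 4s³ + 6s² - s - 6.
Check: q(-1) = 6. ✓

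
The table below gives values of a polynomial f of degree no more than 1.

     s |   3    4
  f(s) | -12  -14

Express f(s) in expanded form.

Using the Lagrange interpolation formula with nodes 3, 4:
  L_0(s) = (s - 4) / -1
  L_1(s) = (s - 3) / 1
Then f(s) = -12·L_0(s) - 14·L_1(s).
Expanding and collecting terms gives f(s) = -2s - 6.
Check: f(3) = -12. ✓

f(s) = -2s - 6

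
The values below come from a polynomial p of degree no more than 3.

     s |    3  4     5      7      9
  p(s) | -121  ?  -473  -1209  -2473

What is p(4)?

The 4 known points determine the degree-3 polynomial uniquely.
Write p(s) = as^3 + bs^2 + cs + d. Substituting each data point gives a linear system:
  27a + 9b + 3c + d = -121
  125a + 25b + 5c + d = -473
  343a + 49b + 7c + d = -1209
  729a + 81b + 9c + d = -2473
Solving the system yields a = -3, b = -3, c = -5, d = 2.
So p(s) = -3s³ - 3s² - 5s + 2.
Then p(4) = -258.

-258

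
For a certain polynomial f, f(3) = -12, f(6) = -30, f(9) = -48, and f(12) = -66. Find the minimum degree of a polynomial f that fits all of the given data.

1

Forward differences of the values at s = 3, 6, 9, 12:
  f  : -12  -30  -48  -66
  Δ  : -18  -18  -18
  Δ^2: 0  0
  Δ^3: 0
The first differences are constant (-18) and nonzero, while all higher differences vanish, so the minimal degree is 1.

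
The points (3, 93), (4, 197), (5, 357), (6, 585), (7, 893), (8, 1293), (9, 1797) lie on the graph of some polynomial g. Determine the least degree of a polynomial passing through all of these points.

Forward differences of the values at s = 3, 4, 5, 6, 7, 8, 9:
  g  : 93  197  357  585  893  1293  1797
  Δ  : 104  160  228  308  400  504
  Δ^2: 56  68  80  92  104
  Δ^3: 12  12  12  12
  Δ^4: 0  0  0
  Δ^5: 0  0
  Δ^6: 0
The third differences are constant (12) and nonzero, while all higher differences vanish, so the minimal degree is 3.

3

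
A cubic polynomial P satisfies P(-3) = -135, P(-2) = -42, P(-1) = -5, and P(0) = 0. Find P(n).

Write P(n) = an^3 + bn^2 + cn + d. Substituting each data point gives a linear system:
  -27a + 9b - 3c + d = -135
  -8a + 4b - 2c + d = -42
  -a + b - c + d = -5
  d = 0
Solving the system yields a = 4, b = -4, c = -3, d = 0.
So P(n) = 4n^3 - 4n^2 - 3n.
Check: P(-1) = -5. ✓

P(n) = 4n^3 - 4n^2 - 3n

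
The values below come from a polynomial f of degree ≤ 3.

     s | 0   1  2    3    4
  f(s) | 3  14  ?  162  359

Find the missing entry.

On equispaced nodes a degree-3 polynomial has vanishing fourth forward difference, so
  f(0) - 4·f(1) + 6·f(2) - 4·f(3) + f(4) = 0.
Substituting the known values and solving for f(2):
  6·f(2) = 342
  f(2) = 57.

57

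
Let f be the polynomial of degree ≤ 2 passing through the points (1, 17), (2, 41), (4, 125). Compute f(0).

5

Using the Lagrange interpolation formula with nodes 1, 2, 4:
  L_0(u) = (u - 2)(u - 4) / 3
  L_1(u) = (u - 1)(u - 4) / -2
  L_2(u) = (u - 1)(u - 2) / 6
Then f(u) = 17·L_0(u) + 41·L_1(u) + 125·L_2(u).
Expanding and collecting terms gives f(u) = 6u^2 + 6u + 5.
Evaluating at u = 0: f(0) = 5.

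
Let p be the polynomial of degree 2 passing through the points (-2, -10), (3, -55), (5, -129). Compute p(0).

-4

Write p(n) = an^2 + bn + c. Substituting each data point gives a linear system:
  4a - 2b + c = -10
  9a + 3b + c = -55
  25a + 5b + c = -129
Solving the system yields a = -4, b = -5, c = -4.
So p(n) = -4n^2 - 5n - 4.
Then p(0) = -4.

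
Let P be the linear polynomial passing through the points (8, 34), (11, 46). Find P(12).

Using the Lagrange interpolation formula with nodes 8, 11:
  L_0(u) = (u - 11) / -3
  L_1(u) = (u - 8) / 3
Then P(u) = 34·L_0(u) + 46·L_1(u).
Expanding and collecting terms gives P(u) = 4u + 2.
Evaluating at u = 12: P(12) = 50.

50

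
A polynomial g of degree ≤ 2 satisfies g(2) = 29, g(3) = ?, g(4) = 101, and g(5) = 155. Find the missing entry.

59

The 3 known points determine the degree-2 polynomial uniquely.
Write g(x) = ax^2 + bx + c. Substituting each data point gives a linear system:
  4a + 2b + c = 29
  16a + 4b + c = 101
  25a + 5b + c = 155
Solving the system yields a = 6, b = 0, c = 5.
So g(x) = 6x^2 + 5.
Then g(3) = 59.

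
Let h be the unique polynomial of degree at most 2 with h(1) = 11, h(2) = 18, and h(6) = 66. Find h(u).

h(u) = u^2 + 4u + 6

Write h(u) = au^2 + bu + c. Substituting each data point gives a linear system:
  a + b + c = 11
  4a + 2b + c = 18
  36a + 6b + c = 66
Solving the system yields a = 1, b = 4, c = 6.
So h(u) = u^2 + 4u + 6.
Check: h(1) = 11. ✓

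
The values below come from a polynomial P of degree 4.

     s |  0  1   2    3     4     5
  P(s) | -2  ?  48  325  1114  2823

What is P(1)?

-5

The 5 known points determine the degree-4 polynomial uniquely.
Write P(s) = as^4 + bs^3 + cs^2 + ds + e. Substituting each data point gives a linear system:
  e = -2
  16a + 8b + 4c + 2d + e = 48
  81a + 27b + 9c + 3d + e = 325
  256a + 64b + 16c + 4d + e = 1114
  625a + 125b + 25c + 5d + e = 2823
Solving the system yields a = 5, b = -2, c = -1, d = -5, e = -2.
So P(s) = 5s^4 - 2s^3 - s^2 - 5s - 2.
Then P(1) = -5.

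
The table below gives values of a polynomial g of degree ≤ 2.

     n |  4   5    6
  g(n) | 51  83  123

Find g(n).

Write g(n) = an^2 + bn + c. Substituting each data point gives a linear system:
  16a + 4b + c = 51
  25a + 5b + c = 83
  36a + 6b + c = 123
Solving the system yields a = 4, b = -4, c = 3.
So g(n) = 4n^2 - 4n + 3.
Check: g(6) = 123. ✓

g(n) = 4n^2 - 4n + 3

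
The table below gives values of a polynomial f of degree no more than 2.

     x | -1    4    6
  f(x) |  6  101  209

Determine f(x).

f(x) = 5x^2 + 4x + 5

Write f(x) = ax^2 + bx + c. Substituting each data point gives a linear system:
  a - b + c = 6
  16a + 4b + c = 101
  36a + 6b + c = 209
Solving the system yields a = 5, b = 4, c = 5.
So f(x) = 5x^2 + 4x + 5.
Check: f(-1) = 6. ✓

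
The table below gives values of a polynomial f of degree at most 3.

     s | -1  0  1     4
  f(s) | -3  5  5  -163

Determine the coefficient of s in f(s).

Write f(s) = as^3 + bs^2 + cs + d. Substituting each data point gives a linear system:
  -a + b - c + d = -3
  d = 5
  a + b + c + d = 5
  64a + 16b + 4c + d = -163
Solving the system yields a = -2, b = -4, c = 6, d = 5.
So f(s) = -2s³ - 4s² + 6s + 5.
The coefficient of s is 6.

6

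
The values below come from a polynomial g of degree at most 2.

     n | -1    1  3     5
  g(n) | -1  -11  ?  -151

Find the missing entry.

On equispaced nodes a degree-2 polynomial has vanishing third forward difference, so
  - g(-1) + 3·g(1) - 3·g(3) + g(5) = 0.
Substituting the known values and solving for g(3):
  -3·g(3) = 183
  g(3) = -61.

-61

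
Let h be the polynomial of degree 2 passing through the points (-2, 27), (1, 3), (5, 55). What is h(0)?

5

Using the Lagrange interpolation formula with nodes -2, 1, 5:
  L_0(t) = (t - 1)(t - 5) / 21
  L_1(t) = (t + 2)(t - 5) / -12
  L_2(t) = (t + 2)(t - 1) / 28
Then h(t) = 27·L_0(t) + 3·L_1(t) + 55·L_2(t).
Expanding and collecting terms gives h(t) = 3t^2 - 5t + 5.
Evaluating at t = 0: h(0) = 5.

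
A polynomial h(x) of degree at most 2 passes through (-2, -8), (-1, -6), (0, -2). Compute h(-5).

Write h(x) = ax^2 + bx + c. Substituting each data point gives a linear system:
  4a - 2b + c = -8
  a - b + c = -6
  c = -2
Solving the system yields a = 1, b = 5, c = -2.
So h(x) = x² + 5x - 2.
Then h(-5) = -2.

-2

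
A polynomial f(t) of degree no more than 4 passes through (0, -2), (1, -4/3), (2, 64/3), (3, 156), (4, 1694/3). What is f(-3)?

Using the Lagrange interpolation formula with nodes 0, 1, 2, 3, 4:
  L_0(t) = (t - 1)(t - 2)(t - 3)(t - 4) / 24
  L_1(t) = t(t - 2)(t - 3)(t - 4) / -6
  L_2(t) = t(t - 1)(t - 3)(t - 4) / 4
  L_3(t) = t(t - 1)(t - 2)(t - 4) / -6
  L_4(t) = t(t - 1)(t - 2)(t - 3) / 24
Then f(t) = -2·L_0(t) - 4/3·L_1(t) + 64/3·L_2(t) + 156·L_3(t) + 1694/3·L_4(t).
Expanding and collecting terms gives f(t) = 3t⁴ - 3t³ - t² + (5/3)t - 2.
Evaluating at t = -3: f(-3) = 308.

308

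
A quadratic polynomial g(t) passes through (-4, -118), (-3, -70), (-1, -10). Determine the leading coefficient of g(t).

-6

Write g(t) = at^2 + bt + c. Substituting each data point gives a linear system:
  16a - 4b + c = -118
  9a - 3b + c = -70
  a - b + c = -10
Solving the system yields a = -6, b = 6, c = 2.
So g(t) = -6t^2 + 6t + 2.
The leading coefficient is -6.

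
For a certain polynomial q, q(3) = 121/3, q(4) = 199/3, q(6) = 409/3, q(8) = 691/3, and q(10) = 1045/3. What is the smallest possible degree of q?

2

Divided differences on the nodes 3, 4, 6, 8, 10:
  order 0: 121/3  199/3  409/3  691/3  1045/3
  order 1: 26  35  47  59
  order 2: 3  3  3
  order 3: 0  0
  order 4: 0
The order-2 divided differences are all 3 (nonzero) and every higher order vanishes, so the data lies on a polynomial of degree exactly 2.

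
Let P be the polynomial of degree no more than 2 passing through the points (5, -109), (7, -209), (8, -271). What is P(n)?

P(n) = -4n^2 - 2n + 1

Write P(n) = an^2 + bn + c. Substituting each data point gives a linear system:
  25a + 5b + c = -109
  49a + 7b + c = -209
  64a + 8b + c = -271
Solving the system yields a = -4, b = -2, c = 1.
So P(n) = -4n^2 - 2n + 1.
Check: P(8) = -271. ✓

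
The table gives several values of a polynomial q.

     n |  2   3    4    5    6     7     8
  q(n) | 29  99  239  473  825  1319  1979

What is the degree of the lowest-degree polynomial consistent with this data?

3

Forward differences of the values at n = 2, 3, 4, 5, 6, 7, 8:
  q  : 29  99  239  473  825  1319  1979
  Δ  : 70  140  234  352  494  660
  Δ^2: 70  94  118  142  166
  Δ^3: 24  24  24  24
  Δ^4: 0  0  0
  Δ^5: 0  0
  Δ^6: 0
The third differences are constant (24) and nonzero, while all higher differences vanish, so the minimal degree is 3.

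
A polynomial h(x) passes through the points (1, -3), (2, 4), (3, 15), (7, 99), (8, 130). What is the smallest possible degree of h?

Divided differences on the nodes 1, 2, 3, 7, 8:
  order 0: -3  4  15  99  130
  order 1: 7  11  21  31
  order 2: 2  2  2
  order 3: 0  0
  order 4: 0
The order-2 divided differences are all 2 (nonzero) and every higher order vanishes, so the data lies on a polynomial of degree exactly 2.

2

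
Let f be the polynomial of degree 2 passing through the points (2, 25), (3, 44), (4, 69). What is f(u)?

f(u) = 3u^2 + 4u + 5

Write f(u) = au^2 + bu + c. Substituting each data point gives a linear system:
  4a + 2b + c = 25
  9a + 3b + c = 44
  16a + 4b + c = 69
Solving the system yields a = 3, b = 4, c = 5.
So f(u) = 3u² + 4u + 5.
Check: f(3) = 44. ✓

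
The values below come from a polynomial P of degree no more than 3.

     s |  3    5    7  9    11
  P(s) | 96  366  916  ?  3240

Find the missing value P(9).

1842

On equispaced nodes a degree-3 polynomial has vanishing fourth forward difference, so
  P(3) - 4·P(5) + 6·P(7) - 4·P(9) + P(11) = 0.
Substituting the known values and solving for P(9):
  -4·P(9) = -7368
  P(9) = 1842.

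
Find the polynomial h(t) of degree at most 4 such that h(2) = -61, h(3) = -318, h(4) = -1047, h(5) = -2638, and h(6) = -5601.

h(t) = -5t^4 + 5t^3 - 6t^2 + 3t - 3

Write h(t) = at^4 + bt^3 + ct^2 + dt + e. Substituting each data point gives a linear system:
  16a + 8b + 4c + 2d + e = -61
  81a + 27b + 9c + 3d + e = -318
  256a + 64b + 16c + 4d + e = -1047
  625a + 125b + 25c + 5d + e = -2638
  1296a + 216b + 36c + 6d + e = -5601
Solving the system yields a = -5, b = 5, c = -6, d = 3, e = -3.
So h(t) = -5t⁴ + 5t³ - 6t² + 3t - 3.
Check: h(4) = -1047. ✓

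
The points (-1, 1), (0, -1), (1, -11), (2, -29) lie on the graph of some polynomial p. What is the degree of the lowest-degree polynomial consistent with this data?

2

Forward differences of the values at t = -1, 0, 1, 2:
  p  : 1  -1  -11  -29
  Δ  : -2  -10  -18
  Δ^2: -8  -8
  Δ^3: 0
The second differences are constant (-8) and nonzero, while all higher differences vanish, so the minimal degree is 2.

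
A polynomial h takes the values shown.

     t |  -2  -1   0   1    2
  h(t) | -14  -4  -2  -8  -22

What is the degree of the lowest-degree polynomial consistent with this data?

Forward differences of the values at t = -2, -1, 0, 1, 2:
  h  : -14  -4  -2  -8  -22
  Δ  : 10  2  -6  -14
  Δ^2: -8  -8  -8
  Δ^3: 0  0
  Δ^4: 0
The second differences are constant (-8) and nonzero, while all higher differences vanish, so the minimal degree is 2.

2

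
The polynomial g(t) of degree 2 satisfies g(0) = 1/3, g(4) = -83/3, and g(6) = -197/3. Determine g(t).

Write g(t) = at^2 + bt + c. Substituting each data point gives a linear system:
  c = 1/3
  16a + 4b + c = -83/3
  36a + 6b + c = -197/3
Solving the system yields a = -2, b = 1, c = 1/3.
So g(t) = -2t^2 + t + 1/3.
Check: g(0) = 1/3. ✓

g(t) = -2t^2 + t + 1/3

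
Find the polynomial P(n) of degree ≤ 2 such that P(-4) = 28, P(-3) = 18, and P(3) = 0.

P(n) = n^2 - 3n

Write P(n) = an^2 + bn + c. Substituting each data point gives a linear system:
  16a - 4b + c = 28
  9a - 3b + c = 18
  9a + 3b + c = 0
Solving the system yields a = 1, b = -3, c = 0.
So P(n) = n² - 3n.
Check: P(3) = 0. ✓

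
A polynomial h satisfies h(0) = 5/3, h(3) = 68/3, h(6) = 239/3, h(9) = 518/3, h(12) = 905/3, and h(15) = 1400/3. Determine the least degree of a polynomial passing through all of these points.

Forward differences of the values at s = 0, 3, 6, 9, 12, 15:
  h  : 5/3  68/3  239/3  518/3  905/3  1400/3
  Δ  : 21  57  93  129  165
  Δ^2: 36  36  36  36
  Δ^3: 0  0  0
  Δ^4: 0  0
  Δ^5: 0
The second differences are constant (36) and nonzero, while all higher differences vanish, so the minimal degree is 2.

2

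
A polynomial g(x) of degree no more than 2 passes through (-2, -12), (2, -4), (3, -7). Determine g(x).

g(x) = -x^2 + 2x - 4

Write g(x) = ax^2 + bx + c. Substituting each data point gives a linear system:
  4a - 2b + c = -12
  4a + 2b + c = -4
  9a + 3b + c = -7
Solving the system yields a = -1, b = 2, c = -4.
So g(x) = -x^2 + 2x - 4.
Check: g(2) = -4. ✓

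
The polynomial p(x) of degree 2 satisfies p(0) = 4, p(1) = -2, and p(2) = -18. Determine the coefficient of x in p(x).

Write p(x) = ax^2 + bx + c. Substituting each data point gives a linear system:
  c = 4
  a + b + c = -2
  4a + 2b + c = -18
Solving the system yields a = -5, b = -1, c = 4.
So p(x) = -5x² - x + 4.
The coefficient of x is -1.

-1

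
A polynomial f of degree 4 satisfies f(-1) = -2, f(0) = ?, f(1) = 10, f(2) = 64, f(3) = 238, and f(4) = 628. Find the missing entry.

On equispaced nodes a degree-4 polynomial has vanishing fifth forward difference, so
  - f(-1) + 5·f(0) - 10·f(1) + 10·f(2) - 5·f(3) + f(4) = 0.
Substituting the known values and solving for f(0):
  5·f(0) = 20
  f(0) = 4.

4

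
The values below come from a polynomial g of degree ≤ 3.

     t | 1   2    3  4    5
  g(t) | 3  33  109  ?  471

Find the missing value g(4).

On equispaced nodes a degree-3 polynomial has vanishing fourth forward difference, so
  g(1) - 4·g(2) + 6·g(3) - 4·g(4) + g(5) = 0.
Substituting the known values and solving for g(4):
  -4·g(4) = -996
  g(4) = 249.

249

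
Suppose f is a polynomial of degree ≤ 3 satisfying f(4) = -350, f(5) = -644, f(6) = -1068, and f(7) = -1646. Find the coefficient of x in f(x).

Write f(x) = ax^3 + bx^2 + cx + d. Substituting each data point gives a linear system:
  64a + 16b + 4c + d = -350
  125a + 25b + 5c + d = -644
  216a + 36b + 6c + d = -1068
  343a + 49b + 7c + d = -1646
Solving the system yields a = -4, b = -5, c = -5, d = 6.
So f(x) = -4x^3 - 5x^2 - 5x + 6.
The coefficient of x is -5.

-5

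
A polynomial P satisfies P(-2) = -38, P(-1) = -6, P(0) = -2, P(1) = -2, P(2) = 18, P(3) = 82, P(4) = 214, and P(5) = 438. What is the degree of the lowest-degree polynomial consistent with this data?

3

Forward differences of the values at x = -2, -1, 0, 1, 2, 3, 4, 5:
  P  : -38  -6  -2  -2  18  82  214  438
  Δ  : 32  4  0  20  64  132  224
  Δ^2: -28  -4  20  44  68  92
  Δ^3: 24  24  24  24  24
  Δ^4: 0  0  0  0
  Δ^5: 0  0  0
  Δ^6: 0  0
  Δ^7: 0
The third differences are constant (24) and nonzero, while all higher differences vanish, so the minimal degree is 3.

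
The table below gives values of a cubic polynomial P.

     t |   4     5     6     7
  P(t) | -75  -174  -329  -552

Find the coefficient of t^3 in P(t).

Write P(t) = at^3 + bt^2 + ct + d. Substituting each data point gives a linear system:
  64a + 16b + 4c + d = -75
  125a + 25b + 5c + d = -174
  216a + 36b + 6c + d = -329
  343a + 49b + 7c + d = -552
Solving the system yields a = -2, b = 2, c = 5, d = 1.
So P(t) = -2t³ + 2t² + 5t + 1.
The leading coefficient is -2.

-2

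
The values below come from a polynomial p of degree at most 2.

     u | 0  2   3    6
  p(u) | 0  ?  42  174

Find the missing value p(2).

18

The 3 known points determine the degree-2 polynomial uniquely.
Write p(u) = au^2 + bu + c. Substituting each data point gives a linear system:
  c = 0
  9a + 3b + c = 42
  36a + 6b + c = 174
Solving the system yields a = 5, b = -1, c = 0.
So p(u) = 5u^2 - u.
Then p(2) = 18.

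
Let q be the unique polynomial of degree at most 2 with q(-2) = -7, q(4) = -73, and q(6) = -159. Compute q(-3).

Write q(n) = an^2 + bn + c. Substituting each data point gives a linear system:
  4a - 2b + c = -7
  16a + 4b + c = -73
  36a + 6b + c = -159
Solving the system yields a = -4, b = -3, c = 3.
So q(n) = -4n^2 - 3n + 3.
Then q(-3) = -24.

-24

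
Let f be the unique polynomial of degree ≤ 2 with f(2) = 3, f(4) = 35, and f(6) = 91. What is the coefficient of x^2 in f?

Write f(x) = ax^2 + bx + c. Substituting each data point gives a linear system:
  4a + 2b + c = 3
  16a + 4b + c = 35
  36a + 6b + c = 91
Solving the system yields a = 3, b = -2, c = -5.
So f(x) = 3x^2 - 2x - 5.
The leading coefficient is 3.

3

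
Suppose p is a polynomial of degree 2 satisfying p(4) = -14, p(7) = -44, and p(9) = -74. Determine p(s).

Using the Lagrange interpolation formula with nodes 4, 7, 9:
  L_0(s) = (s - 7)(s - 9) / 15
  L_1(s) = (s - 4)(s - 9) / -6
  L_2(s) = (s - 4)(s - 7) / 10
Then p(s) = -14·L_0(s) - 44·L_1(s) - 74·L_2(s).
Expanding and collecting terms gives p(s) = -s^2 + s - 2.
Check: p(7) = -44. ✓

p(s) = -s^2 + s - 2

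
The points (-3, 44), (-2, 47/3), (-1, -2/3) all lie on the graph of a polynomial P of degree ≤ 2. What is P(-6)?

Write P(t) = at^2 + bt + c. Substituting each data point gives a linear system:
  9a - 3b + c = 44
  4a - 2b + c = 47/3
  a - b + c = -2/3
Solving the system yields a = 6, b = 5/3, c = -5.
So P(t) = 6t^2 + (5/3)t - 5.
Then P(-6) = 201.

201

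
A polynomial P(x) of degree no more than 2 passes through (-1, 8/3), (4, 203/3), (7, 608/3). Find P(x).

Write P(x) = ax^2 + bx + c. Substituting each data point gives a linear system:
  a - b + c = 8/3
  16a + 4b + c = 203/3
  49a + 7b + c = 608/3
Solving the system yields a = 4, b = 1, c = -1/3.
So P(x) = 4x² + x - 1/3.
Check: P(7) = 608/3. ✓

P(x) = 4x^2 + x - 1/3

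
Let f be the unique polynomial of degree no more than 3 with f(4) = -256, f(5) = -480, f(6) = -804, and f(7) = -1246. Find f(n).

Write f(n) = an^3 + bn^2 + cn + d. Substituting each data point gives a linear system:
  64a + 16b + 4c + d = -256
  125a + 25b + 5c + d = -480
  216a + 36b + 6c + d = -804
  343a + 49b + 7c + d = -1246
Solving the system yields a = -3, b = -5, c = 4, d = 0.
So f(n) = -3n^3 - 5n^2 + 4n.
Check: f(5) = -480. ✓

f(n) = -3n^3 - 5n^2 + 4n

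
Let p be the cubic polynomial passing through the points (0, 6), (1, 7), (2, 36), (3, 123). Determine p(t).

Using the Lagrange interpolation formula with nodes 0, 1, 2, 3:
  L_0(t) = (t - 1)(t - 2)(t - 3) / -6
  L_1(t) = t(t - 2)(t - 3) / 2
  L_2(t) = t(t - 1)(t - 3) / -2
  L_3(t) = t(t - 1)(t - 2) / 6
Then p(t) = 6·L_0(t) + 7·L_1(t) + 36·L_2(t) + 123·L_3(t).
Expanding and collecting terms gives p(t) = 5t^3 - t^2 - 3t + 6.
Check: p(0) = 6. ✓

p(t) = 5t^3 - t^2 - 3t + 6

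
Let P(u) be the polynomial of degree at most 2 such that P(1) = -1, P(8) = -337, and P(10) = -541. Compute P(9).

Write P(u) = au^2 + bu + c. Substituting each data point gives a linear system:
  a + b + c = -1
  64a + 8b + c = -337
  100a + 10b + c = -541
Solving the system yields a = -6, b = 6, c = -1.
So P(u) = -6u^2 + 6u - 1.
Then P(9) = -433.

-433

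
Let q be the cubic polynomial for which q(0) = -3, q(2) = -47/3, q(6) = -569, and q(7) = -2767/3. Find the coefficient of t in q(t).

5/3

Write q(t) = at^3 + bt^2 + ct + d. Substituting each data point gives a linear system:
  d = -3
  8a + 4b + 2c + d = -47/3
  216a + 36b + 6c + d = -569
  343a + 49b + 7c + d = -2767/3
Solving the system yields a = -3, b = 2, c = 5/3, d = -3.
So q(t) = -3t³ + 2t² + (5/3)t - 3.
The coefficient of t is 5/3.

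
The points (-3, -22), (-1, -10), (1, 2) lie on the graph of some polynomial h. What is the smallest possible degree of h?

Forward differences of the values at n = -3, -1, 1:
  h  : -22  -10  2
  Δ  : 12  12
  Δ^2: 0
The first differences are constant (12) and nonzero, while all higher differences vanish, so the minimal degree is 1.

1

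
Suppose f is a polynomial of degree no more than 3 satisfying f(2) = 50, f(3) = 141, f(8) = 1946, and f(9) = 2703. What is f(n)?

f(n) = 3n^3 + 6n^2 + 4n - 6

Using the Lagrange interpolation formula with nodes 2, 3, 8, 9:
  L_0(n) = (n - 3)(n - 8)(n - 9) / -42
  L_1(n) = (n - 2)(n - 8)(n - 9) / 30
  L_2(n) = (n - 2)(n - 3)(n - 9) / -30
  L_3(n) = (n - 2)(n - 3)(n - 8) / 42
Then f(n) = 50·L_0(n) + 141·L_1(n) + 1946·L_2(n) + 2703·L_3(n).
Expanding and collecting terms gives f(n) = 3n^3 + 6n^2 + 4n - 6.
Check: f(3) = 141. ✓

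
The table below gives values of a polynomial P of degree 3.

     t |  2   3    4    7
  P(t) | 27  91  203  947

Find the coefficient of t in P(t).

-4

Write P(t) = at^3 + bt^2 + ct + d. Substituting each data point gives a linear system:
  8a + 4b + 2c + d = 27
  27a + 9b + 3c + d = 91
  64a + 16b + 4c + d = 203
  343a + 49b + 7c + d = 947
Solving the system yields a = 2, b = 6, c = -4, d = -5.
So P(t) = 2t^3 + 6t^2 - 4t - 5.
The coefficient of t is -4.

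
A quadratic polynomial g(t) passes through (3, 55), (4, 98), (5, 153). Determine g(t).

Write g(t) = at^2 + bt + c. Substituting each data point gives a linear system:
  9a + 3b + c = 55
  16a + 4b + c = 98
  25a + 5b + c = 153
Solving the system yields a = 6, b = 1, c = -2.
So g(t) = 6t² + t - 2.
Check: g(4) = 98. ✓

g(t) = 6t^2 + t - 2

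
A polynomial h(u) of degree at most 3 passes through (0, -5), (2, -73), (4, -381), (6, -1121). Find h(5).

Using the Lagrange interpolation formula with nodes 0, 2, 4, 6:
  L_0(u) = (u - 2)(u - 4)(u - 6) / -48
  L_1(u) = u(u - 4)(u - 6) / 16
  L_2(u) = u(u - 2)(u - 6) / -16
  L_3(u) = u(u - 2)(u - 4) / 48
Then h(u) = -5·L_0(u) - 73·L_1(u) - 381·L_2(u) - 1121·L_3(u).
Expanding and collecting terms gives h(u) = -4u³ - 6u² - 6u - 5.
Evaluating at u = 5: h(5) = -685.

-685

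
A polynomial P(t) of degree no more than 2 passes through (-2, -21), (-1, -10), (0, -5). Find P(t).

P(t) = -3t^2 + 2t - 5

Write P(t) = at^2 + bt + c. Substituting each data point gives a linear system:
  4a - 2b + c = -21
  a - b + c = -10
  c = -5
Solving the system yields a = -3, b = 2, c = -5.
So P(t) = -3t^2 + 2t - 5.
Check: P(-2) = -21. ✓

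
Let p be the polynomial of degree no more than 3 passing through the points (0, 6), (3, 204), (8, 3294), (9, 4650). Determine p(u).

Using the Lagrange interpolation formula with nodes 0, 3, 8, 9:
  L_0(u) = (u - 3)(u - 8)(u - 9) / -216
  L_1(u) = u(u - 8)(u - 9) / 90
  L_2(u) = u(u - 3)(u - 9) / -40
  L_3(u) = u(u - 3)(u - 8) / 54
Then p(u) = 6·L_0(u) + 204·L_1(u) + 3294·L_2(u) + 4650·L_3(u).
Expanding and collecting terms gives p(u) = 6u^3 + 3u^2 + 3u + 6.
Check: p(9) = 4650. ✓

p(u) = 6u^3 + 3u^2 + 3u + 6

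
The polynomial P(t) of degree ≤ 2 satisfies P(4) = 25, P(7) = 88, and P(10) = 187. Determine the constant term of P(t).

-3

Write P(t) = at^2 + bt + c. Substituting each data point gives a linear system:
  16a + 4b + c = 25
  49a + 7b + c = 88
  100a + 10b + c = 187
Solving the system yields a = 2, b = -1, c = -3.
So P(t) = 2t² - t - 3.
The constant term is -3.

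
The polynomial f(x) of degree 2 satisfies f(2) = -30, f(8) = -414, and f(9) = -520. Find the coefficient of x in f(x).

-4

Write f(x) = ax^2 + bx + c. Substituting each data point gives a linear system:
  4a + 2b + c = -30
  64a + 8b + c = -414
  81a + 9b + c = -520
Solving the system yields a = -6, b = -4, c = 2.
So f(x) = -6x^2 - 4x + 2.
The coefficient of x is -4.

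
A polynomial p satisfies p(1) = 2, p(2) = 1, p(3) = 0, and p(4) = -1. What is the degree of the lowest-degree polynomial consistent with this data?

1

Forward differences of the values at n = 1, 2, 3, 4:
  p  : 2  1  0  -1
  Δ  : -1  -1  -1
  Δ^2: 0  0
  Δ^3: 0
The first differences are constant (-1) and nonzero, while all higher differences vanish, so the minimal degree is 1.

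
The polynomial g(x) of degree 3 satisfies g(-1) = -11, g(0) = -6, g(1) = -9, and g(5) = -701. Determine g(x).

g(x) = -5x^3 - 4x^2 + 6x - 6

Write g(x) = ax^3 + bx^2 + cx + d. Substituting each data point gives a linear system:
  -a + b - c + d = -11
  d = -6
  a + b + c + d = -9
  125a + 25b + 5c + d = -701
Solving the system yields a = -5, b = -4, c = 6, d = -6.
So g(x) = -5x³ - 4x² + 6x - 6.
Check: g(-1) = -11. ✓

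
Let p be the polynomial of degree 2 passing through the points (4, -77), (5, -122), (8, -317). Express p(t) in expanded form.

p(t) = -5t^2 + 3

Using the Lagrange interpolation formula with nodes 4, 5, 8:
  L_0(t) = (t - 5)(t - 8) / 4
  L_1(t) = (t - 4)(t - 8) / -3
  L_2(t) = (t - 4)(t - 5) / 12
Then p(t) = -77·L_0(t) - 122·L_1(t) - 317·L_2(t).
Expanding and collecting terms gives p(t) = -5t^2 + 3.
Check: p(4) = -77. ✓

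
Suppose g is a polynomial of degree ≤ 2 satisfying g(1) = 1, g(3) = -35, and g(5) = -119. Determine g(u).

g(u) = -6u^2 + 6u + 1

Using the Lagrange interpolation formula with nodes 1, 3, 5:
  L_0(u) = (u - 3)(u - 5) / 8
  L_1(u) = (u - 1)(u - 5) / -4
  L_2(u) = (u - 1)(u - 3) / 8
Then g(u) = 1·L_0(u) - 35·L_1(u) - 119·L_2(u).
Expanding and collecting terms gives g(u) = -6u² + 6u + 1.
Check: g(1) = 1. ✓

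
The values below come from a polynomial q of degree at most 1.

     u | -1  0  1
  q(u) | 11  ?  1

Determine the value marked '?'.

6

The 2 known points determine the degree-1 polynomial uniquely.
Write q(u) = au + b. Substituting each data point gives a linear system:
  -a + b = 11
  a + b = 1
Solving the system yields a = -5, b = 6.
So q(u) = -5u + 6.
Then q(0) = 6.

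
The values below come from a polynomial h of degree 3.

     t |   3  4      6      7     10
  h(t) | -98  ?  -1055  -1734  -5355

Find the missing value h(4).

The 4 known points determine the degree-3 polynomial uniquely.
Write h(t) = at^3 + bt^2 + ct + d. Substituting each data point gives a linear system:
  27a + 9b + 3c + d = -98
  216a + 36b + 6c + d = -1055
  343a + 49b + 7c + d = -1734
  1000a + 100b + 10c + d = -5355
Solving the system yields a = -6, b = 6, c = 5, d = -5.
So h(t) = -6t³ + 6t² + 5t - 5.
Then h(4) = -273.

-273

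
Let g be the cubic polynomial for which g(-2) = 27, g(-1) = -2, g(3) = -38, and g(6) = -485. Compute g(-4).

235

Using the Lagrange interpolation formula with nodes -2, -1, 3, 6:
  L_0(n) = (n + 1)(n - 3)(n - 6) / -40
  L_1(n) = (n + 2)(n - 3)(n - 6) / 28
  L_2(n) = (n + 2)(n + 1)(n - 6) / -60
  L_3(n) = (n + 2)(n + 1)(n - 3) / 168
Then g(n) = 27·L_0(n) - 2·L_1(n) - 38·L_2(n) - 485·L_3(n).
Expanding and collecting terms gives g(n) = -3n^3 + 4n^2 + 4n - 5.
Evaluating at n = -4: g(-4) = 235.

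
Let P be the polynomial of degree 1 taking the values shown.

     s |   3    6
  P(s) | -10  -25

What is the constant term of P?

Write P(s) = as + b. Substituting each data point gives a linear system:
  3a + b = -10
  6a + b = -25
Solving the system yields a = -5, b = 5.
So P(s) = -5s + 5.
The constant term is 5.

5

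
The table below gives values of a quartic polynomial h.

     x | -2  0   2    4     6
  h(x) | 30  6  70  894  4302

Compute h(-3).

180

Using the Lagrange interpolation formula with nodes -2, 0, 2, 4, 6:
  L_0(x) = x(x - 2)(x - 4)(x - 6) / 384
  L_1(x) = (x + 2)(x - 2)(x - 4)(x - 6) / -96
  L_2(x) = (x + 2)x(x - 4)(x - 6) / 64
  L_3(x) = (x + 2)x(x - 2)(x - 6) / -96
  L_4(x) = (x + 2)x(x - 2)(x - 4) / 384
Then h(x) = 30·L_0(x) + 6·L_1(x) + 70·L_2(x) + 894·L_3(x) + 4302·L_4(x).
Expanding and collecting terms gives h(x) = 3x⁴ + 2x³ - x² + 2x + 6.
Evaluating at x = -3: h(-3) = 180.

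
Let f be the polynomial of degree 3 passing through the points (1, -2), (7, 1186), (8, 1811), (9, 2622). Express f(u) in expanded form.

f(u) = 4u^3 - 3u^2 - 6u + 3

Using the Lagrange interpolation formula with nodes 1, 7, 8, 9:
  L_0(u) = (u - 7)(u - 8)(u - 9) / -336
  L_1(u) = (u - 1)(u - 8)(u - 9) / 12
  L_2(u) = (u - 1)(u - 7)(u - 9) / -7
  L_3(u) = (u - 1)(u - 7)(u - 8) / 16
Then f(u) = -2·L_0(u) + 1186·L_1(u) + 1811·L_2(u) + 2622·L_3(u).
Expanding and collecting terms gives f(u) = 4u^3 - 3u^2 - 6u + 3.
Check: f(1) = -2. ✓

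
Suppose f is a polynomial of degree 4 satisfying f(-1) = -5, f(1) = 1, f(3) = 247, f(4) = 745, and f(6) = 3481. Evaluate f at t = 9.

Using the Lagrange interpolation formula with nodes -1, 1, 3, 4, 6:
  L_0(t) = (t - 1)(t - 3)(t - 4)(t - 6) / 280
  L_1(t) = (t + 1)(t - 3)(t - 4)(t - 6) / -60
  L_2(t) = (t + 1)(t - 1)(t - 4)(t - 6) / 24
  L_3(t) = (t + 1)(t - 1)(t - 3)(t - 6) / -30
  L_4(t) = (t + 1)(t - 1)(t - 3)(t - 4) / 210
Then f(t) = -5·L_0(t) + 1·L_1(t) + 247·L_2(t) + 745·L_3(t) + 3481·L_4(t).
Expanding and collecting terms gives f(t) = 2t^4 + 5t^3 - 5t^2 - 2t + 1.
Evaluating at t = 9: f(9) = 16345.

16345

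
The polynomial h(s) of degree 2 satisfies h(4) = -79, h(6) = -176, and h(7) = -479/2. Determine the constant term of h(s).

Write h(s) = as^2 + bs + c. Substituting each data point gives a linear system:
  16a + 4b + c = -79
  36a + 6b + c = -176
  49a + 7b + c = -479/2
Solving the system yields a = -5, b = 3/2, c = -5.
So h(s) = -5s^2 + (3/2)s - 5.
The constant term is -5.

-5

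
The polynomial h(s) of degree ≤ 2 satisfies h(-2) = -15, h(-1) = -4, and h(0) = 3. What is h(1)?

Forward differences of the values at s = -2, -1, 0:
  h  : -15  -4  3
  Δ  : 11  7
  Δ^2: -4
The second differences are constant, confirming degree 2.
Interpolating (Newton forward form) and evaluating at s = 1 gives h(1) = 6.

6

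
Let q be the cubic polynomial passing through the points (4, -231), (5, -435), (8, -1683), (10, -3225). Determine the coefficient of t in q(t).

-3

Write q(t) = at^3 + bt^2 + ct + d. Substituting each data point gives a linear system:
  64a + 16b + 4c + d = -231
  125a + 25b + 5c + d = -435
  512a + 64b + 8c + d = -1683
  1000a + 100b + 10c + d = -3225
Solving the system yields a = -3, b = -2, c = -3, d = 5.
So q(t) = -3t^3 - 2t^2 - 3t + 5.
The coefficient of t is -3.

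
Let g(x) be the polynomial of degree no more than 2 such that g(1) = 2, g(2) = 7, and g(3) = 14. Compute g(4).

23

Forward differences of the values at x = 1, 2, 3:
  g  : 2  7  14
  Δ  : 5  7
  Δ^2: 2
The second differences are constant, confirming degree 2.
Interpolating (Newton forward form) and evaluating at x = 4 gives g(4) = 23.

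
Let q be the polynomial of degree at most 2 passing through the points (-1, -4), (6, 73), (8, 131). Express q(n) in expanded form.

q(n) = 2n^2 + n - 5

Using the Lagrange interpolation formula with nodes -1, 6, 8:
  L_0(n) = (n - 6)(n - 8) / 63
  L_1(n) = (n + 1)(n - 8) / -14
  L_2(n) = (n + 1)(n - 6) / 18
Then q(n) = -4·L_0(n) + 73·L_1(n) + 131·L_2(n).
Expanding and collecting terms gives q(n) = 2n^2 + n - 5.
Check: q(-1) = -4. ✓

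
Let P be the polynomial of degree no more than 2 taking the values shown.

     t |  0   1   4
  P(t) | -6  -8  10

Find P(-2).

Using the Lagrange interpolation formula with nodes 0, 1, 4:
  L_0(t) = (t - 1)(t - 4) / 4
  L_1(t) = t(t - 4) / -3
  L_2(t) = t(t - 1) / 12
Then P(t) = -6·L_0(t) - 8·L_1(t) + 10·L_2(t).
Expanding and collecting terms gives P(t) = 2t² - 4t - 6.
Evaluating at t = -2: P(-2) = 10.

10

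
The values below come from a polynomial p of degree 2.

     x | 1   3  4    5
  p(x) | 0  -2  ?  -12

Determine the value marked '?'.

The 3 known points determine the degree-2 polynomial uniquely.
Write p(x) = ax^2 + bx + c. Substituting each data point gives a linear system:
  a + b + c = 0
  9a + 3b + c = -2
  25a + 5b + c = -12
Solving the system yields a = -1, b = 3, c = -2.
So p(x) = -x^2 + 3x - 2.
Then p(4) = -6.

-6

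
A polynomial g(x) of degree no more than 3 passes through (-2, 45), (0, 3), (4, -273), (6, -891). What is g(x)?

Write g(x) = ax^3 + bx^2 + cx + d. Substituting each data point gives a linear system:
  -8a + 4b - 2c + d = 45
  d = 3
  64a + 16b + 4c + d = -273
  216a + 36b + 6c + d = -891
Solving the system yields a = -4, b = 0, c = -5, d = 3.
So g(x) = -4x³ - 5x + 3.
Check: g(4) = -273. ✓

g(x) = -4x^3 - 5x + 3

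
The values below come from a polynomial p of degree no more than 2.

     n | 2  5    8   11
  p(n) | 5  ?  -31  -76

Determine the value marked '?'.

-4

The 3 known points determine the degree-2 polynomial uniquely.
Write p(n) = an^2 + bn + c. Substituting each data point gives a linear system:
  4a + 2b + c = 5
  64a + 8b + c = -31
  121a + 11b + c = -76
Solving the system yields a = -1, b = 4, c = 1.
So p(n) = -n^2 + 4n + 1.
Then p(5) = -4.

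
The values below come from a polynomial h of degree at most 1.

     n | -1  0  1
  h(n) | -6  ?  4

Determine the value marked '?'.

The 2 known points determine the degree-1 polynomial uniquely.
Write h(n) = an + b. Substituting each data point gives a linear system:
  -a + b = -6
  a + b = 4
Solving the system yields a = 5, b = -1.
So h(n) = 5n - 1.
Then h(0) = -1.

-1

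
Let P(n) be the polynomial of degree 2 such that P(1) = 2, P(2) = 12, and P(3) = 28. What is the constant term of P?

-2

Write P(n) = an^2 + bn + c. Substituting each data point gives a linear system:
  a + b + c = 2
  4a + 2b + c = 12
  9a + 3b + c = 28
Solving the system yields a = 3, b = 1, c = -2.
So P(n) = 3n^2 + n - 2.
The constant term is -2.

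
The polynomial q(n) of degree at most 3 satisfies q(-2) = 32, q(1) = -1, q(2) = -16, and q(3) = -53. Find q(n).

q(n) = -2n^3 + n^2 - 4n + 4

Write q(n) = an^3 + bn^2 + cn + d. Substituting each data point gives a linear system:
  -8a + 4b - 2c + d = 32
  a + b + c + d = -1
  8a + 4b + 2c + d = -16
  27a + 9b + 3c + d = -53
Solving the system yields a = -2, b = 1, c = -4, d = 4.
So q(n) = -2n^3 + n^2 - 4n + 4.
Check: q(2) = -16. ✓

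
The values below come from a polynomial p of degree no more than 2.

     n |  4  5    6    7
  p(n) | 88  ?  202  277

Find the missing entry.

On equispaced nodes a degree-2 polynomial has vanishing third forward difference, so
  - p(4) + 3·p(5) - 3·p(6) + p(7) = 0.
Substituting the known values and solving for p(5):
  3·p(5) = 417
  p(5) = 139.

139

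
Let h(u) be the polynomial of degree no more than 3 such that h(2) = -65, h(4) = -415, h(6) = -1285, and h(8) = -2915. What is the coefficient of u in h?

-5

Write h(u) = au^3 + bu^2 + cu + d. Substituting each data point gives a linear system:
  8a + 4b + 2c + d = -65
  64a + 16b + 4c + d = -415
  216a + 36b + 6c + d = -1285
  512a + 64b + 8c + d = -2915
Solving the system yields a = -5, b = -5, c = -5, d = 5.
So h(u) = -5u^3 - 5u^2 - 5u + 5.
The coefficient of u is -5.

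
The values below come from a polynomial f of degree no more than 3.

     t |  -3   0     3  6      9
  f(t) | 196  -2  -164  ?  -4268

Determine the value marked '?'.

The 4 known points determine the degree-3 polynomial uniquely.
Write f(t) = at^3 + bt^2 + ct + d. Substituting each data point gives a linear system:
  -27a + 9b - 3c + d = 196
  d = -2
  27a + 9b + 3c + d = -164
  729a + 81b + 9c + d = -4268
Solving the system yields a = -6, b = 2, c = -6, d = -2.
So f(t) = -6t^3 + 2t^2 - 6t - 2.
Then f(6) = -1262.

-1262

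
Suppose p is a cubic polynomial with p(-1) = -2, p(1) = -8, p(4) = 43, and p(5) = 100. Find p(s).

p(s) = s^3 - 4s - 5

Write p(s) = as^3 + bs^2 + cs + d. Substituting each data point gives a linear system:
  -a + b - c + d = -2
  a + b + c + d = -8
  64a + 16b + 4c + d = 43
  125a + 25b + 5c + d = 100
Solving the system yields a = 1, b = 0, c = -4, d = -5.
So p(s) = s³ - 4s - 5.
Check: p(1) = -8. ✓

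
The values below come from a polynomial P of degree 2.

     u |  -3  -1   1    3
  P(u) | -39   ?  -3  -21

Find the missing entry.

-9

On equispaced nodes a degree-2 polynomial has vanishing third forward difference, so
  - P(-3) + 3·P(-1) - 3·P(1) + P(3) = 0.
Substituting the known values and solving for P(-1):
  3·P(-1) = -27
  P(-1) = -9.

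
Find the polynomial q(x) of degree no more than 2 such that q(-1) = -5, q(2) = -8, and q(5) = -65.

q(x) = -3x^2 + 2x

Write q(x) = ax^2 + bx + c. Substituting each data point gives a linear system:
  a - b + c = -5
  4a + 2b + c = -8
  25a + 5b + c = -65
Solving the system yields a = -3, b = 2, c = 0.
So q(x) = -3x² + 2x.
Check: q(2) = -8. ✓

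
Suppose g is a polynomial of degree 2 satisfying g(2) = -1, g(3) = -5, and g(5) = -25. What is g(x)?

Write g(x) = ax^2 + bx + c. Substituting each data point gives a linear system:
  4a + 2b + c = -1
  9a + 3b + c = -5
  25a + 5b + c = -25
Solving the system yields a = -2, b = 6, c = -5.
So g(x) = -2x² + 6x - 5.
Check: g(5) = -25. ✓

g(x) = -2x^2 + 6x - 5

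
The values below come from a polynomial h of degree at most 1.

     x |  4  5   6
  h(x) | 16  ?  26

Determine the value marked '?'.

The 2 known points determine the degree-1 polynomial uniquely.
Write h(x) = ax + b. Substituting each data point gives a linear system:
  4a + b = 16
  6a + b = 26
Solving the system yields a = 5, b = -4.
So h(x) = 5x - 4.
Then h(5) = 21.

21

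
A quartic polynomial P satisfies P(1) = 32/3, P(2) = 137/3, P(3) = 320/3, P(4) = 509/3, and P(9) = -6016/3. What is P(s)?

P(s) = -s^4 + 6s^3 + 2s^2 + 2s + 5/3

Write P(s) = as^4 + bs^3 + cs^2 + ds + e. Substituting each data point gives a linear system:
  a + b + c + d + e = 32/3
  16a + 8b + 4c + 2d + e = 137/3
  81a + 27b + 9c + 3d + e = 320/3
  256a + 64b + 16c + 4d + e = 509/3
  6561a + 729b + 81c + 9d + e = -6016/3
Solving the system yields a = -1, b = 6, c = 2, d = 2, e = 5/3.
So P(s) = -s^4 + 6s^3 + 2s^2 + 2s + 5/3.
Check: P(3) = 320/3. ✓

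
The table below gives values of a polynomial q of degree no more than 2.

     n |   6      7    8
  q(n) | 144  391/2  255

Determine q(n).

Using the Lagrange interpolation formula with nodes 6, 7, 8:
  L_0(n) = (n - 7)(n - 8) / 2
  L_1(n) = (n - 6)(n - 8) / -1
  L_2(n) = (n - 6)(n - 7) / 2
Then q(n) = 144·L_0(n) + 391/2·L_1(n) + 255·L_2(n).
Expanding and collecting terms gives q(n) = 4n^2 - (1/2)n + 3.
Check: q(8) = 255. ✓

q(n) = 4n^2 - (1/2)n + 3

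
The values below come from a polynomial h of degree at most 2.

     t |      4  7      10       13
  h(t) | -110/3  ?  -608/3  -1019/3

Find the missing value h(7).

-305/3

On equispaced nodes a degree-2 polynomial has vanishing third forward difference, so
  - h(4) + 3·h(7) - 3·h(10) + h(13) = 0.
Substituting the known values and solving for h(7):
  3·h(7) = -305
  h(7) = -305/3.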